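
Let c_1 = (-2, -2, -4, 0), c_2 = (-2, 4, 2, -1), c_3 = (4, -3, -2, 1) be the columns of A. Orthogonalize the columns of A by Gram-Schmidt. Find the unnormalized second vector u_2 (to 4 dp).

c_1 = (-2, -2, -4, 0); ‖c_1‖ = 4.8990, so e_1 = (-0.4082, -0.4082, -0.8165, 0.0000).
e_1·c_2 = (-0.4082)·(-2) + (-0.4082)·4 + (-0.8165)·2 + 0.0000·(-1) = -2.4495.
u_2 = c_2 + 2.4495·e_1 = (-3.0000, 3.0000, 0.0000, -1.0000).

u_2 = (-3.0000, 3.0000, 0.0000, -1.0000)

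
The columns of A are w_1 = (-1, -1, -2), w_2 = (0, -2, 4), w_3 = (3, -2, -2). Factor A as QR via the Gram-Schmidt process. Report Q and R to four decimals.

Q = [[-0.4082, -0.2673, 0.8729], [-0.4082, -0.8018, -0.4364], [-0.8165, 0.5345, -0.2182]], R = [[2.4495, -2.4495, 1.2247], [0.0000, 3.7417, -0.2673], [0.0000, 0.0000, 3.9279]]

e_1 = w_1/‖w_1‖ = (-1, -1, -2)/2.4495 = (-0.4082, -0.4082, -0.8165).
r_{12} = e_1·w_2 = -2.4495.
u_2 = w_2 + 2.4495·e_1 = (-1.0000, -3.0000, 2.0000).
‖u_2‖ = 3.7417, so e_2 = (-0.2673, -0.8018, 0.5345).
r_{13} = e_1·w_3 = 1.2247; r_{23} = e_2·w_3 = -0.2673.
u_3 = w_3 − 1.2247·e_1 + 0.2673·e_2 = (3.4286, -1.7143, -0.8571).
‖u_3‖ = 3.9279, so e_3 = (0.8729, -0.4364, -0.2182).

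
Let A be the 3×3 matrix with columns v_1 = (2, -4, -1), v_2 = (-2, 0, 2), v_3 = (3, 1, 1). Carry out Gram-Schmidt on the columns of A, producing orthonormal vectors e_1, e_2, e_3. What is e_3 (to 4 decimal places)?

v_1 = (2, -4, -1); ‖v_1‖ = 4.5826, so e_1 = (0.4364, -0.8729, -0.2182).
e_1·v_2 = 0.4364·(-2) + (-0.8729)·0 + (-0.2182)·2 = -1.3093.
u_2 = v_2 + 1.3093·e_1 = (-1.4286, -1.1429, 1.7143).
‖u_2‖ = 2.5071, so e_2 = (-0.5698, -0.4558, 0.6838).
e_1·v_3 = 0.4364·3 + (-0.8729)·1 + (-0.2182)·1 = 0.2182; e_2·v_3 = (-0.5698)·3 + (-0.4558)·1 + 0.6838·1 = -1.4815.
u_3 = v_3 − 0.2182·e_1 + 1.4815·e_2 = (2.0606, 0.5152, 2.0606).
‖u_3‖ = 2.9593, so e_3 = (0.6963, 0.1741, 0.6963).

e_3 = (0.6963, 0.1741, 0.6963)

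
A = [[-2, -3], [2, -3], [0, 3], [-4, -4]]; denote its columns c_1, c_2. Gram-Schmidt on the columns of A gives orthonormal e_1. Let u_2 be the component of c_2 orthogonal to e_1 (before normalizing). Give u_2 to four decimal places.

u_2 = (-1.6667, -4.3333, 3.0000, -1.3333)

e_1 = c_1/‖c_1‖ = (-2, 2, 0, -4)/4.8990 = (-0.4082, 0.4082, 0.0000, -0.8165).
r_{12} = e_1·c_2 = 3.2660.
u_2 = c_2 − 3.2660·e_1 = (-1.6667, -4.3333, 3.0000, -1.3333).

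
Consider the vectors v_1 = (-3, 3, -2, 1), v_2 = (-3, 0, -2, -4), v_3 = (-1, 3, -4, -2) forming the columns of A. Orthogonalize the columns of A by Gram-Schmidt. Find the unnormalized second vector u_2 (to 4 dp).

q_1 = v_1/‖v_1‖ = (-3, 3, -2, 1)/4.7958 = (-0.6255, 0.6255, -0.4170, 0.2085).
r_{12} = q_1·v_2 = 1.8766.
u_2 = v_2 − 1.8766·q_1 = (-1.8261, -1.1739, -1.2174, -4.3913).

u_2 = (-1.8261, -1.1739, -1.2174, -4.3913)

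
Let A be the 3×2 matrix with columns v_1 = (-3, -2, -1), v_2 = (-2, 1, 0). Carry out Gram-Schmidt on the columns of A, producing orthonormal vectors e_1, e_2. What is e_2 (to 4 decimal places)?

e_2 = (-0.5819, 0.8001, 0.1455)

v_1 = (-3, -2, -1); ‖v_1‖ = 3.7417, so e_1 = (-0.8018, -0.5345, -0.2673).
e_1·v_2 = (-0.8018)·(-2) + (-0.5345)·1 + (-0.2673)·0 = 1.0690.
u_2 = v_2 − 1.0690·e_1 = (-1.1429, 1.5714, 0.2857).
‖u_2‖ = 1.9640, so e_2 = (-0.5819, 0.8001, 0.1455).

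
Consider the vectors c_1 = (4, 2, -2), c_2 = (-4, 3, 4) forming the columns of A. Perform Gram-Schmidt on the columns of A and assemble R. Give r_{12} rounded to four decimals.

c_1 = (4, 2, -2); ‖c_1‖ = 4.8990, so e_1 = (0.8165, 0.4082, -0.4082).
r_{12} = e_1·c_2 = -3.6742.

r_{12} = -3.6742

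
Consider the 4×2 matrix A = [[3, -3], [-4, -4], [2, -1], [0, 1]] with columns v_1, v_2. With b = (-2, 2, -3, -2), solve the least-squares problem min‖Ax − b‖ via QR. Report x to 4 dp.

q_1 = v_1/‖v_1‖ = (3, -4, 2, 0)/5.3852 = (0.5571, -0.7428, 0.3714, 0.0000).
r_{12} = q_1·v_2 = 0.9285.
u_2 = v_2 − 0.9285·q_1 = (-3.5172, -3.3103, -1.3448, 1.0000).
‖u_2‖ = 5.1125, so q_2 = (-0.6880, -0.6475, -0.2630, 0.1956).
Qᵀb = (-3.7139, 0.4789).
Back-substitute: x_2 = 0.4789/5.1125 = 0.0937.
x_1 = (-3.7139 − 0.9285·0.0937)/5.3852 = -0.7058.

x = (-0.7058, 0.0937)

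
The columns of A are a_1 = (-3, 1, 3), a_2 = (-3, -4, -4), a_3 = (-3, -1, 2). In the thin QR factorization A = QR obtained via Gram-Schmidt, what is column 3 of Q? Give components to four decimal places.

e_3 = (0.2961, -0.7772, 0.5552)

e_1 = a_1/‖a_1‖ = (-3, 1, 3)/4.3589 = (-0.6882, 0.2294, 0.6882).
r_{12} = e_1·a_2 = -1.6059.
u_2 = a_2 + 1.6059·e_1 = (-4.1053, -3.6316, -2.8947).
‖u_2‖ = 6.1985, so e_2 = (-0.6623, -0.5859, -0.4670).
r_{13} = e_1·a_3 = 3.2118; r_{23} = e_2·a_3 = 1.6388.
u_3 = a_3 − 3.2118·e_1 − 1.6388·e_2 = (0.2959, -0.7767, 0.5548).
‖u_3‖ = 0.9993, so e_3 = (0.2961, -0.7772, 0.5552).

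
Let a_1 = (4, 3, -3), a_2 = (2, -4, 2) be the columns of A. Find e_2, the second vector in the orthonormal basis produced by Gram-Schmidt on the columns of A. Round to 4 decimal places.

a_1 = (4, 3, -3); ‖a_1‖ = 5.8310, so e_1 = (0.6860, 0.5145, -0.5145).
e_1·a_2 = 0.6860·2 + 0.5145·(-4) + (-0.5145)·2 = -1.7150.
u_2 = a_2 + 1.7150·e_1 = (3.1765, -3.1176, 1.1176).
‖u_2‖ = 4.5890, so e_2 = (0.6922, -0.6794, 0.2435).

e_2 = (0.6922, -0.6794, 0.2435)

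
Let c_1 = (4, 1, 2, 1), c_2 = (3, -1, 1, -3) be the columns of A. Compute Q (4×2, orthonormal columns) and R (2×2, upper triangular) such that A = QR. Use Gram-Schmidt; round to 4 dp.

c_1 = (4, 1, 2, 1); ‖c_1‖ = 4.6904, so q_1 = (0.8528, 0.2132, 0.4264, 0.2132).
q_1·c_2 = 0.8528·3 + 0.2132·(-1) + 0.4264·1 + 0.2132·(-3) = 2.1320.
u_2 = c_2 − 2.1320·q_1 = (1.1818, -1.4545, 0.0909, -3.4545).
‖u_2‖ = 3.9312, so q_2 = (0.3006, -0.3700, 0.0231, -0.8787).

Q = [[0.8528, 0.3006], [0.2132, -0.3700], [0.4264, 0.0231], [0.2132, -0.8787]], R = [[4.6904, 2.1320], [0.0000, 3.9312]]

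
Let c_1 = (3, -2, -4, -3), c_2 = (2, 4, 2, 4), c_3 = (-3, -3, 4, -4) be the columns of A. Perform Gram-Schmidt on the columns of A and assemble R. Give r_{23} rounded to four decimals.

c_1 = (3, -2, -4, -3); ‖c_1‖ = 6.1644, so q_1 = (0.4867, -0.3244, -0.6489, -0.4867).
q_1·c_2 = 0.4867·2 + (-0.3244)·4 + (-0.6489)·2 + (-0.4867)·4 = -3.5689.
u_2 = c_2 + 3.5689·q_1 = (3.7368, 2.8421, -0.3158, 2.2632).
‖u_2‖ = 5.2214, so q_2 = (0.7157, 0.5443, -0.0605, 0.4334).
r_{23} = q_2·c_3 = -5.7557.

r_{23} = -5.7557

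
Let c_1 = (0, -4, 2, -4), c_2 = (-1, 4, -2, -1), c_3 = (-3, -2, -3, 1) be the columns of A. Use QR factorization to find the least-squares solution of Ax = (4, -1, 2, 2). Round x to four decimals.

c_1 = (0, -4, 2, -4); ‖c_1‖ = 6.0000, so q_1 = (0.0000, -0.6667, 0.3333, -0.6667).
q_1·c_2 = 0.0000·(-1) + (-0.6667)·4 + 0.3333·(-2) + (-0.6667)·(-1) = -2.6667.
u_2 = c_2 + 2.6667·q_1 = (-1.0000, 2.2222, -1.1111, -2.7778).
‖u_2‖ = 3.8586, so q_2 = (-0.2592, 0.5759, -0.2880, -0.7199).
q_1·c_3 = 0.0000·(-3) + (-0.6667)·(-2) + 0.3333·(-3) + (-0.6667)·1 = -0.3333; q_2·c_3 = (-0.2592)·(-3) + 0.5759·(-2) + (-0.2880)·(-3) + (-0.7199)·1 = -0.2304.
u_3 = c_3 + 0.3333·q_1 + 0.2304·q_2 = (-3.0597, -2.0896, -2.9552, 0.6119).
‖u_3‖ = 4.7787, so q_3 = (-0.6403, -0.4373, -0.6184, 0.1281).
Qᵀb = (0.0000, -3.6282, -3.1046).
Back-substitute: x_3 = -3.1046/4.7787 = -0.6497.
x_2 = (-3.6282 + 0.2304·(-0.6497))/3.8586 = -0.9791.
x_1 = (0.0000 + 2.6667·(-0.9791) + 0.3333·(-0.6497))/6.0000 = -0.4712.

x = (-0.4712, -0.9791, -0.6497)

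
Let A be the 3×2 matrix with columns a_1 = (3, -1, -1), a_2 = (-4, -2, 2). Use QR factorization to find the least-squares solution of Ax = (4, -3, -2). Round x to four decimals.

a_1 = (3, -1, -1); ‖a_1‖ = 3.3166, so q_1 = (0.9045, -0.3015, -0.3015).
q_1·a_2 = 0.9045·(-4) + (-0.3015)·(-2) + (-0.3015)·2 = -3.6181.
u_2 = a_2 + 3.6181·q_1 = (-0.7273, -3.0909, 0.9091).
‖u_2‖ = 3.3029, so q_2 = (-0.2202, -0.9358, 0.2752).
Qᵀb = (5.1257, 1.3762).
Back-substitute: x_2 = 1.3762/3.3029 = 0.4167.
x_1 = (5.1257 + 3.6181·0.4167)/3.3166 = 2.0000.

x = (2.0000, 0.4167)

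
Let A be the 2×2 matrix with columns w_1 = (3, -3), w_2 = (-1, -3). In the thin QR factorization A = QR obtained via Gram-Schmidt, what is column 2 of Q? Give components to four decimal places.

w_1 = (3, -3); ‖w_1‖ = 4.2426, so e_1 = (0.7071, -0.7071).
e_1·w_2 = 0.7071·(-1) + (-0.7071)·(-3) = 1.4142.
u_2 = w_2 − 1.4142·e_1 = (-2.0000, -2.0000).
‖u_2‖ = 2.8284, so e_2 = (-0.7071, -0.7071).

e_2 = (-0.7071, -0.7071)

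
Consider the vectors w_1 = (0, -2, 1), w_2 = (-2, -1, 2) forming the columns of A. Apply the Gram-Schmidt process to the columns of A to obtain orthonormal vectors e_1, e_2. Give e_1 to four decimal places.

e_1 = w_1/‖w_1‖ = (0, -2, 1)/2.2361 = (0.0000, -0.8944, 0.4472).

e_1 = (0.0000, -0.8944, 0.4472)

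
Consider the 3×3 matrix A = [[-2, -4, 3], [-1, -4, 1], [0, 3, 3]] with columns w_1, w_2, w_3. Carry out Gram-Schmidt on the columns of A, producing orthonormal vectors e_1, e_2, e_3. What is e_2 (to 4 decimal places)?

w_1 = (-2, -1, 0); ‖w_1‖ = 2.2361, so e_1 = (-0.8944, -0.4472, 0.0000).
e_1·w_2 = (-0.8944)·(-4) + (-0.4472)·(-4) + 0.0000·3 = 5.3666.
u_2 = w_2 − 5.3666·e_1 = (0.8000, -1.6000, 3.0000).
‖u_2‖ = 3.4928, so e_2 = (0.2290, -0.4581, 0.8589).

e_2 = (0.2290, -0.4581, 0.8589)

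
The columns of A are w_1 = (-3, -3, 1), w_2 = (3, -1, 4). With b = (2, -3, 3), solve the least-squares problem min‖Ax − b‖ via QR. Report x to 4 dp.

x = (0.4041, 0.8388)

e_1 = w_1/‖w_1‖ = (-3, -3, 1)/4.3589 = (-0.6882, -0.6882, 0.2294).
r_{12} = e_1·w_2 = -0.4588.
u_2 = w_2 + 0.4588·e_1 = (2.6842, -1.3158, 4.1053).
‖u_2‖ = 5.0783, so e_2 = (0.5286, -0.2591, 0.8084).
Qᵀb = (1.3765, 4.2596).
Back-substitute: x_2 = 4.2596/5.0783 = 0.8388.
x_1 = (1.3765 + 0.4588·0.8388)/4.3589 = 0.4041.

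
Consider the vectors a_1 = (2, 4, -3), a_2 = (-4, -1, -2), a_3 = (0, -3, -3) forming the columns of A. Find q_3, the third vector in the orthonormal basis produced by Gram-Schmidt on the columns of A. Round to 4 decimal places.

q_3 = (0.4595, -0.6684, -0.5849)

q_1 = a_1/‖a_1‖ = (2, 4, -3)/5.3852 = (0.3714, 0.7428, -0.5571).
r_{12} = q_1·a_2 = -1.1142.
u_2 = a_2 + 1.1142·q_1 = (-3.5862, -0.1724, -2.6207).
‖u_2‖ = 4.4451, so q_2 = (-0.8068, -0.0388, -0.5896).
r_{13} = q_1·a_3 = -0.5571; r_{23} = q_2·a_3 = 1.8851.
u_3 = a_3 + 0.5571·q_1 − 1.8851·q_2 = (1.7277, -2.5131, -2.1990).
‖u_3‖ = 3.7598, so q_3 = (0.4595, -0.6684, -0.5849).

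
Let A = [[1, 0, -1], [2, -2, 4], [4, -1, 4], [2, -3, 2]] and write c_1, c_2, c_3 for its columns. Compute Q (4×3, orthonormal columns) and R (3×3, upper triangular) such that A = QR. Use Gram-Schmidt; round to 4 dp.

c_1 = (1, 2, 4, 2); ‖c_1‖ = 5.0000, so q_1 = (0.2000, 0.4000, 0.8000, 0.4000).
q_1·c_2 = 0.2000·0 + 0.4000·(-2) + 0.8000·(-1) + 0.4000·(-3) = -2.8000.
u_2 = c_2 + 2.8000·q_1 = (0.5600, -0.8800, 1.2400, -1.8800).
‖u_2‖ = 2.4819, so q_2 = (0.2256, -0.3546, 0.4996, -0.7575).
q_1·c_3 = 0.2000·(-1) + 0.4000·4 + 0.8000·4 + 0.4000·2 = 5.4000; q_2·c_3 = 0.2256·(-1) + (-0.3546)·4 + 0.4996·4 + (-0.7575)·2 = -1.1604.
u_3 = c_3 − 5.4000·q_1 + 1.1604·q_2 = (-1.8182, 1.4286, 0.2597, -1.0390).
‖u_3‖ = 2.5482, so q_3 = (-0.7135, 0.5606, 0.1019, -0.4077).

Q = [[0.2000, 0.2256, -0.7135], [0.4000, -0.3546, 0.5606], [0.8000, 0.4996, 0.1019], [0.4000, -0.7575, -0.4077]], R = [[5.0000, -2.8000, 5.4000], [0.0000, 2.4819, -1.1604], [0.0000, 0.0000, 2.5482]]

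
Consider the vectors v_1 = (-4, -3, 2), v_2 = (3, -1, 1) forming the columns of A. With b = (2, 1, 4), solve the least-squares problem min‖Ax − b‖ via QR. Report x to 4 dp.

v_1 = (-4, -3, 2); ‖v_1‖ = 5.3852, so q_1 = (-0.7428, -0.5571, 0.3714).
q_1·v_2 = (-0.7428)·3 + (-0.5571)·(-1) + 0.3714·1 = -1.2999.
u_2 = v_2 + 1.2999·q_1 = (2.0345, -1.7241, 1.4828).
‖u_2‖ = 3.0513, so q_2 = (0.6668, -0.5651, 0.4859).
Qᵀb = (-0.5571, 2.7123).
Back-substitute: x_2 = 2.7123/3.0513 = 0.8889.
x_1 = (-0.5571 + 1.2999·0.8889)/5.3852 = 0.1111.

x = (0.1111, 0.8889)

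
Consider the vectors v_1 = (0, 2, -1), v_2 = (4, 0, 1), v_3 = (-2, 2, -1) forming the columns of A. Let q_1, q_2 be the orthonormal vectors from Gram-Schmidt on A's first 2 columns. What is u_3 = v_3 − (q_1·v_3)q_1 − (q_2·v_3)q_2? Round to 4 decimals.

u_3 = (-0.0952, 0.1905, 0.3810)

v_1 = (0, 2, -1); ‖v_1‖ = 2.2361, so q_1 = (0.0000, 0.8944, -0.4472).
q_1·v_2 = 0.0000·4 + 0.8944·0 + (-0.4472)·1 = -0.4472.
u_2 = v_2 + 0.4472·q_1 = (4.0000, 0.4000, 0.8000).
‖u_2‖ = 4.0988, so q_2 = (0.9759, 0.0976, 0.1952).
q_1·v_3 = 0.0000·(-2) + 0.8944·2 + (-0.4472)·(-1) = 2.2361; q_2·v_3 = 0.9759·(-2) + 0.0976·2 + 0.1952·(-1) = -1.9518.
u_3 = v_3 − 2.2361·q_1 + 1.9518·q_2 = (-0.0952, 0.1905, 0.3810).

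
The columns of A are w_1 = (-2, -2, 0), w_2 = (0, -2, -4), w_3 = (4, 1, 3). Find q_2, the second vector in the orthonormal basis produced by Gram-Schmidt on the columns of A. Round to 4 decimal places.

w_1 = (-2, -2, 0); ‖w_1‖ = 2.8284, so q_1 = (-0.7071, -0.7071, 0.0000).
q_1·w_2 = (-0.7071)·0 + (-0.7071)·(-2) + 0.0000·(-4) = 1.4142.
u_2 = w_2 − 1.4142·q_1 = (1.0000, -1.0000, -4.0000).
‖u_2‖ = 4.2426, so q_2 = (0.2357, -0.2357, -0.9428).

q_2 = (0.2357, -0.2357, -0.9428)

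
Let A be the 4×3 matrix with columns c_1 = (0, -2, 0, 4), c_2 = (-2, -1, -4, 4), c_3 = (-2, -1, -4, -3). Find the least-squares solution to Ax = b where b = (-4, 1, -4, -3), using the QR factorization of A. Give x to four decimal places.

x = (-1.1000, 0.7143, 0.4857)

q_1 = c_1/‖c_1‖ = (0, -2, 0, 4)/4.4721 = (0.0000, -0.4472, 0.0000, 0.8944).
r_{12} = q_1·c_2 = 4.0249.
u_2 = c_2 − 4.0249·q_1 = (-2.0000, 0.8000, -4.0000, 0.4000).
‖u_2‖ = 4.5607, so q_2 = (-0.4385, 0.1754, -0.8771, 0.0877).
r_{13} = q_1·c_3 = -2.2361; r_{23} = q_2·c_3 = 3.9468.
u_3 = c_3 + 2.2361·q_1 − 3.9468·q_2 = (-0.2692, -2.6923, -0.5385, -1.3462).
‖u_3‖ = 3.0697, so q_3 = (-0.0877, -0.8771, -0.1754, -0.4385).
Qᵀb = (-3.1305, 5.1746, 1.4910).
Back-substitute: x_3 = 1.4910/3.0697 = 0.4857.
x_2 = (5.1746 − 3.9468·0.4857)/4.5607 = 0.7143.
x_1 = (-3.1305 − 4.0249·0.7143 + 2.2361·0.4857)/4.4721 = -1.1000.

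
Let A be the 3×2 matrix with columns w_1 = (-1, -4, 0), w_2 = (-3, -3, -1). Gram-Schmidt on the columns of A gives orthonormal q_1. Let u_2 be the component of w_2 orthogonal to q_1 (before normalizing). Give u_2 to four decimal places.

w_1 = (-1, -4, 0); ‖w_1‖ = 4.1231, so q_1 = (-0.2425, -0.9701, 0.0000).
q_1·w_2 = (-0.2425)·(-3) + (-0.9701)·(-3) + 0.0000·(-1) = 3.6380.
u_2 = w_2 − 3.6380·q_1 = (-2.1176, 0.5294, -1.0000).

u_2 = (-2.1176, 0.5294, -1.0000)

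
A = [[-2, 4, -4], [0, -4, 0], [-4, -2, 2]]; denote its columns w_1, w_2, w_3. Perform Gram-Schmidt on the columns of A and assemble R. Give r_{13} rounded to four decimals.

r_{13} = 0.0000

w_1 = (-2, 0, -4); ‖w_1‖ = 4.4721, so e_1 = (-0.4472, 0.0000, -0.8944).
r_{13} = e_1·w_3 = 0.0000.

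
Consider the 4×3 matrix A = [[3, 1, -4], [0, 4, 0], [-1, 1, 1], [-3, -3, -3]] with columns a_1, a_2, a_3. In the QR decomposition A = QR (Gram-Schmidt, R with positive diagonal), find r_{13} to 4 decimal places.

r_{13} = -0.9177

a_1 = (3, 0, -1, -3); ‖a_1‖ = 4.3589, so e_1 = (0.6882, 0.0000, -0.2294, -0.6882).
r_{13} = e_1·a_3 = -0.9177.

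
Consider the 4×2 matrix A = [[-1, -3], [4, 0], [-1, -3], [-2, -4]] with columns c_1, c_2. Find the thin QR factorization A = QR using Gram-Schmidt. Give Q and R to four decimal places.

e_1 = c_1/‖c_1‖ = (-1, 4, -1, -2)/4.6904 = (-0.2132, 0.8528, -0.2132, -0.4264).
r_{12} = e_1·c_2 = 2.9848.
u_2 = c_2 − 2.9848·e_1 = (-2.3636, -2.5455, -2.3636, -2.7273).
‖u_2‖ = 5.0091, so e_2 = (-0.4719, -0.5082, -0.4719, -0.5445).

Q = [[-0.2132, -0.4719], [0.8528, -0.5082], [-0.2132, -0.4719], [-0.4264, -0.5445]], R = [[4.6904, 2.9848], [0.0000, 5.0091]]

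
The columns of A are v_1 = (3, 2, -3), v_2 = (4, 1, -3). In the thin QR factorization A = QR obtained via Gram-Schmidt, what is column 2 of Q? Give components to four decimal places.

v_1 = (3, 2, -3); ‖v_1‖ = 4.6904, so e_1 = (0.6396, 0.4264, -0.6396).
e_1·v_2 = 0.6396·4 + 0.4264·1 + (-0.6396)·(-3) = 4.9036.
u_2 = v_2 − 4.9036·e_1 = (0.8636, -1.0909, 0.1364).
‖u_2‖ = 1.3981, so e_2 = (0.6177, -0.7803, 0.0975).

e_2 = (0.6177, -0.7803, 0.0975)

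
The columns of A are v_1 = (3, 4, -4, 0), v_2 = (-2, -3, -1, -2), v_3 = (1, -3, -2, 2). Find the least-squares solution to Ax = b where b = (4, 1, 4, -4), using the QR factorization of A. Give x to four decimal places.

x = (-0.1072, -0.2591, -0.7673)

q_1 = v_1/‖v_1‖ = (3, 4, -4, 0)/6.4031 = (0.4685, 0.6247, -0.6247, 0.0000).
r_{12} = q_1·v_2 = -2.1864.
u_2 = v_2 + 2.1864·q_1 = (-0.9756, -1.6341, -2.3659, -2.0000).
‖u_2‖ = 3.6359, so q_2 = (-0.2683, -0.4495, -0.6507, -0.5501).
r_{13} = q_1·v_3 = -0.1562; r_{23} = q_2·v_3 = 1.2813.
u_3 = v_3 + 0.1562·q_1 − 1.2813·q_2 = (1.4170, -2.3266, -1.2638, 2.7048).
‖u_3‖ = 4.0415, so q_3 = (0.3506, -0.5757, -0.3127, 0.6693).
Qᵀb = (0.0000, -1.9253, -3.1011).
Back-substitute: x_3 = -3.1011/4.0415 = -0.7673.
x_2 = (-1.9253 − 1.2813·(-0.7673))/3.6359 = -0.2591.
x_1 = (0.0000 + 2.1864·(-0.2591) + 0.1562·(-0.7673))/6.4031 = -0.1072.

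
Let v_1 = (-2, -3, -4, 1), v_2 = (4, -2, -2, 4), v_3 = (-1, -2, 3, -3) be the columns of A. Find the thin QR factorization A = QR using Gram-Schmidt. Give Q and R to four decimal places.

Q = [[-0.3651, 0.7707, 0.1377], [-0.5477, -0.1651, -0.8164], [-0.7303, -0.1101, 0.4652], [0.1826, 0.6055, -0.3133]], R = [[5.4772, 1.8257, -1.2780], [0.0000, 6.0553, -2.5873], [0.0000, 0.0000, 3.8305]]

v_1 = (-2, -3, -4, 1); ‖v_1‖ = 5.4772, so q_1 = (-0.3651, -0.5477, -0.7303, 0.1826).
q_1·v_2 = (-0.3651)·4 + (-0.5477)·(-2) + (-0.7303)·(-2) + 0.1826·4 = 1.8257.
u_2 = v_2 − 1.8257·q_1 = (4.6667, -1.0000, -0.6667, 3.6667).
‖u_2‖ = 6.0553, so q_2 = (0.7707, -0.1651, -0.1101, 0.6055).
q_1·v_3 = (-0.3651)·(-1) + (-0.5477)·(-2) + (-0.7303)·3 + 0.1826·(-3) = -1.2780; q_2·v_3 = 0.7707·(-1) + (-0.1651)·(-2) + (-0.1101)·3 + 0.6055·(-3) = -2.5873.
u_3 = v_3 + 1.2780·q_1 + 2.5873·q_2 = (0.5273, -3.1273, 1.7818, -1.2000).
‖u_3‖ = 3.8305, so q_3 = (0.1377, -0.8164, 0.4652, -0.3133).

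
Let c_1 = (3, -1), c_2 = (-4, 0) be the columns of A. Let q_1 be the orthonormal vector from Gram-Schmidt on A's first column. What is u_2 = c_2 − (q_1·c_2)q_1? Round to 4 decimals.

u_2 = (-0.4000, -1.2000)

c_1 = (3, -1); ‖c_1‖ = 3.1623, so q_1 = (0.9487, -0.3162).
q_1·c_2 = 0.9487·(-4) + (-0.3162)·0 = -3.7947.
u_2 = c_2 + 3.7947·q_1 = (-0.4000, -1.2000).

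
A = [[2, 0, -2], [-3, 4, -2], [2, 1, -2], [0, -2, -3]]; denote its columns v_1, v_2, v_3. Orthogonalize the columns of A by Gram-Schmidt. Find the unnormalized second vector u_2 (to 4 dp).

v_1 = (2, -3, 2, 0); ‖v_1‖ = 4.1231, so e_1 = (0.4851, -0.7276, 0.4851, 0.0000).
e_1·v_2 = 0.4851·0 + (-0.7276)·4 + 0.4851·1 + 0.0000·(-2) = -2.4254.
u_2 = v_2 + 2.4254·e_1 = (1.1765, 2.2353, 2.1765, -2.0000).

u_2 = (1.1765, 2.2353, 2.1765, -2.0000)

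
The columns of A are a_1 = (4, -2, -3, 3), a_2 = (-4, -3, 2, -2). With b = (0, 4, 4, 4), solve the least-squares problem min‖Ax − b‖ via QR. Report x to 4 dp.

x = (-0.6857, -0.8208)

q_1 = a_1/‖a_1‖ = (4, -2, -3, 3)/6.1644 = (0.6489, -0.3244, -0.4867, 0.4867).
r_{12} = q_1·a_2 = -3.5689.
u_2 = a_2 + 3.5689·q_1 = (-1.6842, -4.1579, 0.2632, -0.2632).
‖u_2‖ = 4.5015, so q_2 = (-0.3741, -0.9237, 0.0585, -0.0585).
Qᵀb = (-1.2978, -3.6947).
Back-substitute: x_2 = -3.6947/4.5015 = -0.8208.
x_1 = (-1.2978 + 3.5689·(-0.8208))/6.1644 = -0.6857.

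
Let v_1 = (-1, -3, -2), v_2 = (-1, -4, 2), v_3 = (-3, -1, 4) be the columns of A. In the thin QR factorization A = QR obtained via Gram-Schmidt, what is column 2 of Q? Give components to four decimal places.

e_2 = (-0.0916, -0.5311, 0.8424)

v_1 = (-1, -3, -2); ‖v_1‖ = 3.7417, so e_1 = (-0.2673, -0.8018, -0.5345).
e_1·v_2 = (-0.2673)·(-1) + (-0.8018)·(-4) + (-0.5345)·2 = 2.4054.
u_2 = v_2 − 2.4054·e_1 = (-0.3571, -2.0714, 3.2857).
‖u_2‖ = 3.9005, so e_2 = (-0.0916, -0.5311, 0.8424).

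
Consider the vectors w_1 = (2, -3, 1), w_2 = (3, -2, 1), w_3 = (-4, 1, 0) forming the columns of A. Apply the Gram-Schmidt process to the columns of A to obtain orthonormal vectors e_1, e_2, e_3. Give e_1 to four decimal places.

e_1 = w_1/‖w_1‖ = (2, -3, 1)/3.7417 = (0.5345, -0.8018, 0.2673).

e_1 = (0.5345, -0.8018, 0.2673)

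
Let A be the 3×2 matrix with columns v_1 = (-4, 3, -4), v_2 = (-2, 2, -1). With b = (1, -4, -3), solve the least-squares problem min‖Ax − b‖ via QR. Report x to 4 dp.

x = (2.0000, -4.7778)

e_1 = v_1/‖v_1‖ = (-4, 3, -4)/6.4031 = (-0.6247, 0.4685, -0.6247).
r_{12} = e_1·v_2 = 2.8111.
u_2 = v_2 − 2.8111·e_1 = (-0.2439, 0.6829, 0.7561).
‖u_2‖ = 1.0476, so e_2 = (-0.2328, 0.6519, 0.7217).
Qᵀb = (-0.6247, -5.0054).
Back-substitute: x_2 = -5.0054/1.0476 = -4.7778.
x_1 = (-0.6247 − 2.8111·(-4.7778))/6.4031 = 2.0000.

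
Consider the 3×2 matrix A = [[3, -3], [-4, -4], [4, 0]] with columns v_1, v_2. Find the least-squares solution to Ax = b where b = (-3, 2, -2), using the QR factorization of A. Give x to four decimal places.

x = (-0.6475, 0.2213)

v_1 = (3, -4, 4); ‖v_1‖ = 6.4031, so q_1 = (0.4685, -0.6247, 0.6247).
q_1·v_2 = 0.4685·(-3) + (-0.6247)·(-4) + 0.6247·0 = 1.0932.
u_2 = v_2 − 1.0932·q_1 = (-3.5122, -3.3171, -0.6829).
‖u_2‖ = 4.8790, so q_2 = (-0.7199, -0.6799, -0.1400).
Qᵀb = (-3.9043, 1.0798).
Back-substitute: x_2 = 1.0798/4.8790 = 0.2213.
x_1 = (-3.9043 − 1.0932·0.2213)/6.4031 = -0.6475.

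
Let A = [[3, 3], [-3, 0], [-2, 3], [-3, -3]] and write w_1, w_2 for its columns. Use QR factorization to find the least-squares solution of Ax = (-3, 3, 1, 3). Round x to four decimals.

x = (-0.8701, -0.1688)

w_1 = (3, -3, -2, -3); ‖w_1‖ = 5.5678, so e_1 = (0.5388, -0.5388, -0.3592, -0.5388).
e_1·w_2 = 0.5388·3 + (-0.5388)·0 + (-0.3592)·3 + (-0.5388)·(-3) = 2.1553.
u_2 = w_2 − 2.1553·e_1 = (1.8387, 1.1613, 3.7742, -1.8387).
‖u_2‖ = 4.7281, so e_2 = (0.3889, 0.2456, 0.7982, -0.3889).
Qᵀb = (-5.2086, -0.7982).
Back-substitute: x_2 = -0.7982/4.7281 = -0.1688.
x_1 = (-5.2086 − 2.1553·(-0.1688))/5.5678 = -0.8701.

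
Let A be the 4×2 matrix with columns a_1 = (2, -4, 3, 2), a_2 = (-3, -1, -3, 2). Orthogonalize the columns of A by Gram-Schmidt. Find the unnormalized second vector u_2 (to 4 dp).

u_2 = (-2.5758, -1.8485, -2.3636, 2.4242)

a_1 = (2, -4, 3, 2); ‖a_1‖ = 5.7446, so e_1 = (0.3482, -0.6963, 0.5222, 0.3482).
e_1·a_2 = 0.3482·(-3) + (-0.6963)·(-1) + 0.5222·(-3) + 0.3482·2 = -1.2185.
u_2 = a_2 + 1.2185·e_1 = (-2.5758, -1.8485, -2.3636, 2.4242).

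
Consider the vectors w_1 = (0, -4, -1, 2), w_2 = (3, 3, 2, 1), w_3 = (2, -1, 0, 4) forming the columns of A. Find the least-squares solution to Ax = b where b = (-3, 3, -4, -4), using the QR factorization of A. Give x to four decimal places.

x = (-2.5932, -2.1850, 1.0197)

w_1 = (0, -4, -1, 2); ‖w_1‖ = 4.5826, so e_1 = (0.0000, -0.8729, -0.2182, 0.4364).
e_1·w_2 = 0.0000·3 + (-0.8729)·3 + (-0.2182)·2 + 0.4364·1 = -2.6186.
u_2 = w_2 + 2.6186·e_1 = (3.0000, 0.7143, 1.4286, 2.1429).
‖u_2‖ = 4.0178, so e_2 = (0.7467, 0.1778, 0.3556, 0.5333).
e_1·w_3 = 0.0000·2 + (-0.8729)·(-1) + (-0.2182)·0 + 0.4364·4 = 2.6186; e_2·w_3 = 0.7467·2 + 0.1778·(-1) + 0.3556·0 + 0.5333·4 = 3.4489.
u_3 = w_3 − 2.6186·e_1 − 3.4489·e_2 = (-0.5752, 0.6726, -0.6549, 1.0177).
‖u_3‖ = 1.4993, so e_3 = (-0.3837, 0.4486, -0.4368, 0.6788).
Qᵀb = (-3.4915, -5.2623, 1.5288).
Back-substitute: x_3 = 1.5288/1.4993 = 1.0197.
x_2 = (-5.2623 − 3.4489·1.0197)/4.0178 = -2.1850.
x_1 = (-3.4915 + 2.6186·(-2.1850) − 2.6186·1.0197)/4.5826 = -2.5932.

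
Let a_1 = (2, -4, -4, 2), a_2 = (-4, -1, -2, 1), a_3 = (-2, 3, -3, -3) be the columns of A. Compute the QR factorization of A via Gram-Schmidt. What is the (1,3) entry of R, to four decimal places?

r_{13} = -1.5811

a_1 = (2, -4, -4, 2); ‖a_1‖ = 6.3246, so e_1 = (0.3162, -0.6325, -0.6325, 0.3162).
r_{13} = e_1·a_3 = -1.5811.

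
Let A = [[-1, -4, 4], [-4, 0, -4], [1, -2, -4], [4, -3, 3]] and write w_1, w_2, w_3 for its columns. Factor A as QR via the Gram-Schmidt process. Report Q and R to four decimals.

w_1 = (-1, -4, 1, 4); ‖w_1‖ = 5.8310, so e_1 = (-0.1715, -0.6860, 0.1715, 0.6860).
e_1·w_2 = (-0.1715)·(-4) + (-0.6860)·0 + 0.1715·(-2) + 0.6860·(-3) = -1.7150.
u_2 = w_2 + 1.7150·e_1 = (-4.2941, -1.1765, -1.7059, -1.8235).
‖u_2‖ = 5.1048, so e_2 = (-0.8412, -0.2305, -0.3342, -0.3572).
e_1·w_3 = (-0.1715)·4 + (-0.6860)·(-4) + 0.1715·(-4) + 0.6860·3 = 3.4300; e_2·w_3 = (-0.8412)·4 + (-0.2305)·(-4) + (-0.3342)·(-4) + (-0.3572)·3 = -2.1779.
u_3 = w_3 − 3.4300·e_1 + 2.1779·e_2 = (2.7562, -2.1490, -5.3160, -0.1309).
‖u_3‖ = 6.3633, so e_3 = (0.4331, -0.3377, -0.8354, -0.0206).

Q = [[-0.1715, -0.8412, 0.4331], [-0.6860, -0.2305, -0.3377], [0.1715, -0.3342, -0.8354], [0.6860, -0.3572, -0.0206]], R = [[5.8310, -1.7150, 3.4300], [0.0000, 5.1048, -2.1779], [0.0000, 0.0000, 6.3633]]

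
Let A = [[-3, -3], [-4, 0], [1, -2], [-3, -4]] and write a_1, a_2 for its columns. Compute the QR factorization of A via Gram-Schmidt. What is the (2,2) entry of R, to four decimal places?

r_{22} = 4.3227

q_1 = a_1/‖a_1‖ = (-3, -4, 1, -3)/5.9161 = (-0.5071, -0.6761, 0.1690, -0.5071).
r_{12} = q_1·a_2 = 3.2116.
u_2 = a_2 − 3.2116·q_1 = (-1.3714, 2.1714, -2.5429, -2.3714).
r_{22} = ‖u_2‖ = 4.3227.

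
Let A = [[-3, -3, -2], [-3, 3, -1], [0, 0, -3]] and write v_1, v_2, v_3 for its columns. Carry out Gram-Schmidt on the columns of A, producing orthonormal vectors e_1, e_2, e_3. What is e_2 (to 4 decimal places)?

e_2 = (-0.7071, 0.7071, 0.0000)

v_1 = (-3, -3, 0); ‖v_1‖ = 4.2426, so e_1 = (-0.7071, -0.7071, 0.0000).
e_1·v_2 = (-0.7071)·(-3) + (-0.7071)·3 + 0.0000·0 = 0.0000.
u_2 = v_2 − 0.0000·e_1 = (-3.0000, 3.0000, 0.0000).
‖u_2‖ = 4.2426, so e_2 = (-0.7071, 0.7071, 0.0000).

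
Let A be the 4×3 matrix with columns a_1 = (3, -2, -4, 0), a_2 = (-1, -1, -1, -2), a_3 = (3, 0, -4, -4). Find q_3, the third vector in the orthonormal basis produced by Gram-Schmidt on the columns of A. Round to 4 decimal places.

q_1 = a_1/‖a_1‖ = (3, -2, -4, 0)/5.3852 = (0.5571, -0.3714, -0.7428, 0.0000).
r_{12} = q_1·a_2 = 0.5571.
u_2 = a_2 − 0.5571·q_1 = (-1.3103, -0.7931, -0.5862, -2.0000).
‖u_2‖ = 2.5864, so q_2 = (-0.5066, -0.3066, -0.2266, -0.7733).
r_{13} = q_1·a_3 = 4.6424; r_{23} = q_2·a_3 = 2.4798.
u_3 = a_3 − 4.6424·q_1 − 2.4798·q_2 = (1.6701, 2.4845, 0.0103, -2.0825).
‖u_3‖ = 3.6468, so q_3 = (0.4580, 0.6813, 0.0028, -0.5710).

q_3 = (0.4580, 0.6813, 0.0028, -0.5710)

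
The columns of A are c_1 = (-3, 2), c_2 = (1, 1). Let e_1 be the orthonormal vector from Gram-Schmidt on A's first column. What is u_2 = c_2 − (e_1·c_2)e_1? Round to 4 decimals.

e_1 = c_1/‖c_1‖ = (-3, 2)/3.6056 = (-0.8321, 0.5547).
r_{12} = e_1·c_2 = -0.2774.
u_2 = c_2 + 0.2774·e_1 = (0.7692, 1.1538).

u_2 = (0.7692, 1.1538)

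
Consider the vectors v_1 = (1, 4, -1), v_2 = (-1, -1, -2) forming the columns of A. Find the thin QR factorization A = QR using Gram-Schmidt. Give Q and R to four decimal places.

v_1 = (1, 4, -1); ‖v_1‖ = 4.2426, so q_1 = (0.2357, 0.9428, -0.2357).
q_1·v_2 = 0.2357·(-1) + 0.9428·(-1) + (-0.2357)·(-2) = -0.7071.
u_2 = v_2 + 0.7071·q_1 = (-0.8333, -0.3333, -2.1667).
‖u_2‖ = 2.3452, so q_2 = (-0.3553, -0.1421, -0.9239).

Q = [[0.2357, -0.3553], [0.9428, -0.1421], [-0.2357, -0.9239]], R = [[4.2426, -0.7071], [0.0000, 2.3452]]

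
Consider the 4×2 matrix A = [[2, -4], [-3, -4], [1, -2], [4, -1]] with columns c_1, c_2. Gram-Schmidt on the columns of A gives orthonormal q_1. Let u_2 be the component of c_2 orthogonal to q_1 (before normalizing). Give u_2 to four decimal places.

u_2 = (-3.8667, -4.2000, -1.9333, -0.7333)

c_1 = (2, -3, 1, 4); ‖c_1‖ = 5.4772, so q_1 = (0.3651, -0.5477, 0.1826, 0.7303).
q_1·c_2 = 0.3651·(-4) + (-0.5477)·(-4) + 0.1826·(-2) + 0.7303·(-1) = -0.3651.
u_2 = c_2 + 0.3651·q_1 = (-3.8667, -4.2000, -1.9333, -0.7333).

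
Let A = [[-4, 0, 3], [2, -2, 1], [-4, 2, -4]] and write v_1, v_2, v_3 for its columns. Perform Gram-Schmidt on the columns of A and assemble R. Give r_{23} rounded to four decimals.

r_{23} = -4.0000

v_1 = (-4, 2, -4); ‖v_1‖ = 6.0000, so q_1 = (-0.6667, 0.3333, -0.6667).
q_1·v_2 = (-0.6667)·0 + 0.3333·(-2) + (-0.6667)·2 = -2.0000.
u_2 = v_2 + 2.0000·q_1 = (-1.3333, -1.3333, 0.6667).
‖u_2‖ = 2.0000, so q_2 = (-0.6667, -0.6667, 0.3333).
r_{23} = q_2·v_3 = -4.0000.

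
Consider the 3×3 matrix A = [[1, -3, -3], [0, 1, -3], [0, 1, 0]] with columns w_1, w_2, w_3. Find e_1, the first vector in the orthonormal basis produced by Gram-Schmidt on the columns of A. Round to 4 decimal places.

e_1 = (1.0000, 0.0000, 0.0000)

e_1 = w_1/‖w_1‖ = (1, 0, 0)/1.0000 = (1.0000, 0.0000, 0.0000).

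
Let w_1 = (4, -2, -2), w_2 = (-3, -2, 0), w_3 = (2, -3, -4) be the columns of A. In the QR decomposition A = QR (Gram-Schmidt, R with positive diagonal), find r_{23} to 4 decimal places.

w_1 = (4, -2, -2); ‖w_1‖ = 4.8990, so e_1 = (0.8165, -0.4082, -0.4082).
e_1·w_2 = 0.8165·(-3) + (-0.4082)·(-2) + (-0.4082)·0 = -1.6330.
u_2 = w_2 + 1.6330·e_1 = (-1.6667, -2.6667, -0.6667).
‖u_2‖ = 3.2146, so e_2 = (-0.5185, -0.8296, -0.2074).
r_{23} = e_2·w_3 = 2.2813.

r_{23} = 2.2813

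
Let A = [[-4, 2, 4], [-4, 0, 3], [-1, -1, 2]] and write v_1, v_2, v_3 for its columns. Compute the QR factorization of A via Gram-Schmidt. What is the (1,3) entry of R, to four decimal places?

e_1 = v_1/‖v_1‖ = (-4, -4, -1)/5.7446 = (-0.6963, -0.6963, -0.1741).
r_{13} = e_1·v_3 = -5.2223.

r_{13} = -5.2223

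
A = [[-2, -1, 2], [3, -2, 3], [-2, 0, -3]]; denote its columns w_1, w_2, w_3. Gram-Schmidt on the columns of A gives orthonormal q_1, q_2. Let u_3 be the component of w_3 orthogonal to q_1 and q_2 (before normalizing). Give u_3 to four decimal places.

u_3 = (1.3333, -0.6667, -2.3333)

q_1 = w_1/‖w_1‖ = (-2, 3, -2)/4.1231 = (-0.4851, 0.7276, -0.4851).
r_{12} = q_1·w_2 = -0.9701.
u_2 = w_2 + 0.9701·q_1 = (-1.4706, -1.2941, -0.4706).
‖u_2‖ = 2.0147, so q_2 = (-0.7299, -0.6424, -0.2336).
r_{13} = q_1·w_3 = 2.6679; r_{23} = q_2·w_3 = -2.6862.
u_3 = w_3 − 2.6679·q_1 + 2.6862·q_2 = (1.3333, -0.6667, -2.3333).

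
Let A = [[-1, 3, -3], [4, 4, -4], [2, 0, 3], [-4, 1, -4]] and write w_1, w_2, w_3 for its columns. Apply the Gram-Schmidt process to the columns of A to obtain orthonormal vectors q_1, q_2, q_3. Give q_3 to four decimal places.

w_1 = (-1, 4, 2, -4); ‖w_1‖ = 6.0828, so q_1 = (-0.1644, 0.6576, 0.3288, -0.6576).
q_1·w_2 = (-0.1644)·3 + 0.6576·4 + 0.3288·0 + (-0.6576)·1 = 1.4796.
u_2 = w_2 − 1.4796·q_1 = (3.2432, 3.0270, -0.4865, 1.9730).
‖u_2‖ = 4.8796, so q_2 = (0.6646, 0.6203, -0.0997, 0.4043).
q_1·w_3 = (-0.1644)·(-3) + 0.6576·(-4) + 0.3288·3 + (-0.6576)·(-4) = 1.4796; q_2·w_3 = 0.6646·(-3) + 0.6203·(-4) + (-0.0997)·3 + 0.4043·(-4) = -6.3917.
u_3 = w_3 − 1.4796·q_1 + 6.3917·q_2 = (1.4915, -1.0079, 1.8763, -0.4427).
‖u_3‖ = 2.6376, so q_3 = (0.5655, -0.3821, 0.7114, -0.1678).

q_3 = (0.5655, -0.3821, 0.7114, -0.1678)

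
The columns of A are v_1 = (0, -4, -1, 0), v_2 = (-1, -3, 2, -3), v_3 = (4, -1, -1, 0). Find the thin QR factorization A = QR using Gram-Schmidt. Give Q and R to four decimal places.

Q = [[0.0000, -0.2417, 0.9604], [-0.9701, -0.1564, -0.0126], [-0.2425, 0.6256, 0.0506], [0.0000, -0.7251, -0.2738]], R = [[4.1231, 2.4254, 1.2127], [0.0000, 4.1373, -1.4360], [0.0000, 0.0000, 3.8036]]

e_1 = v_1/‖v_1‖ = (0, -4, -1, 0)/4.1231 = (0.0000, -0.9701, -0.2425, 0.0000).
r_{12} = e_1·v_2 = 2.4254.
u_2 = v_2 − 2.4254·e_1 = (-1.0000, -0.6471, 2.5882, -3.0000).
‖u_2‖ = 4.1373, so e_2 = (-0.2417, -0.1564, 0.6256, -0.7251).
r_{13} = e_1·v_3 = 1.2127; r_{23} = e_2·v_3 = -1.4360.
u_3 = v_3 − 1.2127·e_1 + 1.4360·e_2 = (3.6529, -0.0481, 0.1924, -1.0412).
‖u_3‖ = 3.8036, so e_3 = (0.9604, -0.0126, 0.0506, -0.2738).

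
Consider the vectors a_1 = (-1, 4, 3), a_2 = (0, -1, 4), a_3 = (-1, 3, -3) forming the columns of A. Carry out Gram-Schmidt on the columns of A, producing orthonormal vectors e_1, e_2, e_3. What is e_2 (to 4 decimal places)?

a_1 = (-1, 4, 3); ‖a_1‖ = 5.0990, so e_1 = (-0.1961, 0.7845, 0.5883).
e_1·a_2 = (-0.1961)·0 + 0.7845·(-1) + 0.5883·4 = 1.5689.
u_2 = a_2 − 1.5689·e_1 = (0.3077, -2.2308, 3.0769).
‖u_2‖ = 3.8129, so e_2 = (0.0807, -0.5851, 0.8070).

e_2 = (0.0807, -0.5851, 0.8070)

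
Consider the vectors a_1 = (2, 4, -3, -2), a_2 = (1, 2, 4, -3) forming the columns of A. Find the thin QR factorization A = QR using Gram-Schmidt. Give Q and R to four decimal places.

e_1 = a_1/‖a_1‖ = (2, 4, -3, -2)/5.7446 = (0.3482, 0.6963, -0.5222, -0.3482).
r_{12} = e_1·a_2 = 0.6963.
u_2 = a_2 − 0.6963·e_1 = (0.7576, 1.5152, 4.3636, -2.7576).
‖u_2‖ = 5.4328, so e_2 = (0.1394, 0.2789, 0.8032, -0.5076).

Q = [[0.3482, 0.1394], [0.6963, 0.2789], [-0.5222, 0.8032], [-0.3482, -0.5076]], R = [[5.7446, 0.6963], [0.0000, 5.4328]]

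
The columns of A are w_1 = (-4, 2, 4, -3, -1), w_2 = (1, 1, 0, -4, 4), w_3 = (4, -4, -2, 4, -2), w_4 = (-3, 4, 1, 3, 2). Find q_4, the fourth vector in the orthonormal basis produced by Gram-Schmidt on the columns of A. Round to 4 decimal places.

q_4 = (0.1211, 0.1339, 0.6131, 0.5748, 0.5110)

q_1 = w_1/‖w_1‖ = (-4, 2, 4, -3, -1)/6.7823 = (-0.5898, 0.2949, 0.5898, -0.4423, -0.1474).
r_{12} = q_1·w_2 = 0.8847.
u_2 = w_2 − 0.8847·q_1 = (1.5217, 0.7391, -0.5217, -3.6087, 4.1304).
‖u_2‖ = 5.7635, so q_2 = (0.2640, 0.1282, -0.0905, -0.6261, 0.7167).
r_{13} = q_1·w_3 = -6.1926; r_{23} = q_2·w_3 = -3.2137.
u_3 = w_3 + 6.1926·q_1 + 3.2137·q_2 = (1.1963, -1.7618, 1.3613, -0.7513, -0.6099).
‖u_3‖ = 2.7064, so q_3 = (0.4420, -0.6510, 0.5030, -0.2776, -0.2254).
r_{14} = q_1·w_4 = 1.9167; r_{24} = q_2·w_4 = -0.8147; r_{34} = q_3·w_4 = -4.7106.
u_4 = w_4 − 1.9167·q_1 + 0.8147·q_2 + 4.7106·q_3 = (0.4278, 0.4728, 2.1651, 2.0300, 1.8049).
‖u_4‖ = 3.5317, so q_4 = (0.1211, 0.1339, 0.6131, 0.5748, 0.5110).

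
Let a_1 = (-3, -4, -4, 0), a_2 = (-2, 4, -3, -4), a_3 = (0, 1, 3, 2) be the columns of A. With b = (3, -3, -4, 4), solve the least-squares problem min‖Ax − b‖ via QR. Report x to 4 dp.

a_1 = (-3, -4, -4, 0); ‖a_1‖ = 6.4031, so q_1 = (-0.4685, -0.6247, -0.6247, 0.0000).
q_1·a_2 = (-0.4685)·(-2) + (-0.6247)·4 + (-0.6247)·(-3) + 0.0000·(-4) = 0.3123.
u_2 = a_2 − 0.3123·q_1 = (-1.8537, 4.1951, -2.8049, -4.0000).
‖u_2‖ = 6.7009, so q_2 = (-0.2766, 0.6261, -0.4186, -0.5969).
q_1·a_3 = (-0.4685)·0 + (-0.6247)·1 + (-0.6247)·3 + 0.0000·2 = -2.4988; q_2·a_3 = (-0.2766)·0 + 0.6261·1 + (-0.4186)·3 + (-0.5969)·2 = -1.8236.
u_3 = a_3 + 2.4988·q_1 + 1.8236·q_2 = (-1.6752, 0.5807, 0.6757, 0.9115).
‖u_3‖ = 2.1049, so q_3 = (-0.7958, 0.2759, 0.3210, 0.4330).
Qᵀb = (2.9673, -3.4214, -2.7671).
Back-substitute: x_3 = -2.7671/2.1049 = -1.3146.
x_2 = (-3.4214 + 1.8236·(-1.3146))/6.7009 = -0.8683.
x_1 = (2.9673 − 0.3123·(-0.8683) + 2.4988·(-1.3146))/6.4031 = -0.0072.

x = (-0.0072, -0.8683, -1.3146)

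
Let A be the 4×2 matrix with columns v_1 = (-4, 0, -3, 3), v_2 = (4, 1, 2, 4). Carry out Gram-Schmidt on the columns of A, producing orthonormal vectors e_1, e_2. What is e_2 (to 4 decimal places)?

e_1 = v_1/‖v_1‖ = (-4, 0, -3, 3)/5.8310 = (-0.6860, 0.0000, -0.5145, 0.5145).
r_{12} = e_1·v_2 = -1.7150.
u_2 = v_2 + 1.7150·e_1 = (2.8235, 1.0000, 1.1176, 4.8824).
‖u_2‖ = 5.8360, so e_2 = (0.4838, 0.1714, 0.1915, 0.8366).

e_2 = (0.4838, 0.1714, 0.1915, 0.8366)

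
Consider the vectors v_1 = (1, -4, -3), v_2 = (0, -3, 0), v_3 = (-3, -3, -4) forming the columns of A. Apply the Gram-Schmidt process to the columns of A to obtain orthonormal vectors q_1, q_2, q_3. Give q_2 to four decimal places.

q_1 = v_1/‖v_1‖ = (1, -4, -3)/5.0990 = (0.1961, -0.7845, -0.5883).
r_{12} = q_1·v_2 = 2.3534.
u_2 = v_2 − 2.3534·q_1 = (-0.4615, -1.1538, 1.3846).
‖u_2‖ = 1.8605, so q_2 = (-0.2481, -0.6202, 0.7442).

q_2 = (-0.2481, -0.6202, 0.7442)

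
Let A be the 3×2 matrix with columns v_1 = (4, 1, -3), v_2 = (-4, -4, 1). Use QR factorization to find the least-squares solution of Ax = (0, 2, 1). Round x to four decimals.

q_1 = v_1/‖v_1‖ = (4, 1, -3)/5.0990 = (0.7845, 0.1961, -0.5883).
r_{12} = q_1·v_2 = -4.5107.
u_2 = v_2 + 4.5107·q_1 = (-0.4615, -3.1154, -1.6538).
‖u_2‖ = 3.5572, so q_2 = (-0.1297, -0.8758, -0.4649).
Qᵀb = (-0.1961, -2.2165).
Back-substitute: x_2 = -2.2165/3.5572 = -0.6231.
x_1 = (-0.1961 + 4.5107·(-0.6231))/5.0990 = -0.5897.

x = (-0.5897, -0.6231)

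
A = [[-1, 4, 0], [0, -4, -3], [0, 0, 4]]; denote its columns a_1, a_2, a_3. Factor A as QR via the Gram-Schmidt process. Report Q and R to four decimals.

e_1 = a_1/‖a_1‖ = (-1, 0, 0)/1.0000 = (-1.0000, 0.0000, 0.0000).
r_{12} = e_1·a_2 = -4.0000.
u_2 = a_2 + 4.0000·e_1 = (0.0000, -4.0000, 0.0000).
‖u_2‖ = 4.0000, so e_2 = (0.0000, -1.0000, 0.0000).
r_{13} = e_1·a_3 = 0.0000; r_{23} = e_2·a_3 = 3.0000.
u_3 = a_3 + 0.0000·e_1 − 3.0000·e_2 = (0.0000, 0.0000, 4.0000).
‖u_3‖ = 4.0000, so e_3 = (0.0000, 0.0000, 1.0000).

Q = [[-1.0000, 0.0000, 0.0000], [0.0000, -1.0000, 0.0000], [0.0000, 0.0000, 1.0000]], R = [[1.0000, -4.0000, 0.0000], [0.0000, 4.0000, 3.0000], [0.0000, 0.0000, 4.0000]]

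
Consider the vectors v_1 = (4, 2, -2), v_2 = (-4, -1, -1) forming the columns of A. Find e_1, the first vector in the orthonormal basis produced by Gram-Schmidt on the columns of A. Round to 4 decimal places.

v_1 = (4, 2, -2); ‖v_1‖ = 4.8990, so e_1 = (0.8165, 0.4082, -0.4082).

e_1 = (0.8165, 0.4082, -0.4082)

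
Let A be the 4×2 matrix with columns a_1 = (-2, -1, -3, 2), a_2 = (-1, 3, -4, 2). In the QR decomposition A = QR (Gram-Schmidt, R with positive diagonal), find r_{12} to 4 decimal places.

a_1 = (-2, -1, -3, 2); ‖a_1‖ = 4.2426, so e_1 = (-0.4714, -0.2357, -0.7071, 0.4714).
r_{12} = e_1·a_2 = 3.5355.

r_{12} = 3.5355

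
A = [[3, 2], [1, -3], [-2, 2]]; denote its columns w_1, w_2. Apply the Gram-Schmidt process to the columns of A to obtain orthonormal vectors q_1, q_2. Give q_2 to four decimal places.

w_1 = (3, 1, -2); ‖w_1‖ = 3.7417, so q_1 = (0.8018, 0.2673, -0.5345).
q_1·w_2 = 0.8018·2 + 0.2673·(-3) + (-0.5345)·2 = -0.2673.
u_2 = w_2 + 0.2673·q_1 = (2.2143, -2.9286, 1.8571).
‖u_2‖ = 4.1144, so q_2 = (0.5382, -0.7118, 0.4514).

q_2 = (0.5382, -0.7118, 0.4514)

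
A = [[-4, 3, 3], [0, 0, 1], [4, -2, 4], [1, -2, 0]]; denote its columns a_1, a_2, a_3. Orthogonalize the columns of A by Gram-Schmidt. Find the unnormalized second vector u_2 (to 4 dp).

a_1 = (-4, 0, 4, 1); ‖a_1‖ = 5.7446, so q_1 = (-0.6963, 0.0000, 0.6963, 0.1741).
q_1·a_2 = (-0.6963)·3 + 0.0000·0 + 0.6963·(-2) + 0.1741·(-2) = -3.8297.
u_2 = a_2 + 3.8297·q_1 = (0.3333, 0.0000, 0.6667, -1.3333).

u_2 = (0.3333, 0.0000, 0.6667, -1.3333)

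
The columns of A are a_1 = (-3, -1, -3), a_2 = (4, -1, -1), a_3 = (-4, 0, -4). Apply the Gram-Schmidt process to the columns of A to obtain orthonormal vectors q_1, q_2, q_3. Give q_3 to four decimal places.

a_1 = (-3, -1, -3); ‖a_1‖ = 4.3589, so q_1 = (-0.6882, -0.2294, -0.6882).
q_1·a_2 = (-0.6882)·4 + (-0.2294)·(-1) + (-0.6882)·(-1) = -1.8353.
u_2 = a_2 + 1.8353·q_1 = (2.7368, -1.4211, -2.2632).
‖u_2‖ = 3.8251, so q_2 = (0.7155, -0.3715, -0.5917).
q_1·a_3 = (-0.6882)·(-4) + (-0.2294)·0 + (-0.6882)·(-4) = 5.5060; q_2·a_3 = 0.7155·(-4) + (-0.3715)·0 + (-0.5917)·(-4) = -0.4953.
u_3 = a_3 − 5.5060·q_1 + 0.4953·q_2 = (0.1439, 1.0791, -0.5036).
‖u_3‖ = 1.1995, so q_3 = (0.1200, 0.8996, -0.4198).

q_3 = (0.1200, 0.8996, -0.4198)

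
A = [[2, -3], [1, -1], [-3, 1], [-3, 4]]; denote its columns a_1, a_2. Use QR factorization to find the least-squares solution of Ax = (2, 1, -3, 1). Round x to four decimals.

x = (1.2044, 0.7591)

q_1 = a_1/‖a_1‖ = (2, 1, -3, -3)/4.7958 = (0.4170, 0.2085, -0.6255, -0.6255).
r_{12} = q_1·a_2 = -4.5873.
u_2 = a_2 + 4.5873·q_1 = (-1.0870, -0.0435, -1.8696, 1.1304).
‖u_2‖ = 2.4406, so q_2 = (-0.4454, -0.0178, -0.7660, 0.4632).
Qᵀb = (2.2937, 1.8527).
Back-substitute: x_2 = 1.8527/2.4406 = 0.7591.
x_1 = (2.2937 + 4.5873·0.7591)/4.7958 = 1.2044.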